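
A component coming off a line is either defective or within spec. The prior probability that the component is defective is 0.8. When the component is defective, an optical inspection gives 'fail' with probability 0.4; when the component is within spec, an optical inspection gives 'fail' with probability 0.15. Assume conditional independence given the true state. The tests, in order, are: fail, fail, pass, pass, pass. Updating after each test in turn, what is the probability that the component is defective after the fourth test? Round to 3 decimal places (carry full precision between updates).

0.934

After 'fail': P(defective) = 0.4·0.8000 / (0.4·0.8000 + 0.15·0.2000) ≈ 0.9143
After 'fail': P(defective) = 0.4·0.9143 / (0.4·0.9143 + 0.15·0.0857) ≈ 0.9660
After 'pass': P(defective) = 0.6·0.9660 / (0.6·0.9660 + 0.85·0.0340) ≈ 0.9526
After 'pass': P(defective) = 0.6·0.9526 / (0.6·0.9526 + 0.85·0.0474) ≈ 0.9341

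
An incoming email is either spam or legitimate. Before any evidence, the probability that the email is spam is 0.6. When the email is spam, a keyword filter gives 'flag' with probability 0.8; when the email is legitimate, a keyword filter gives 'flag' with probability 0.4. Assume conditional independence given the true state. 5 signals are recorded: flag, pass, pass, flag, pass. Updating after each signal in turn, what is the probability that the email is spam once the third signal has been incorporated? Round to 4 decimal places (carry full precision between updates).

After 'flag': P(spam) = 0.8·0.6000 / (0.8·0.6000 + 0.4·0.4000) ≈ 0.7500
After 'pass': P(spam) = 0.2·0.7500 / (0.2·0.7500 + 0.6·0.2500) ≈ 0.5000
After 'pass': P(spam) = 0.2·0.5000 / (0.2·0.5000 + 0.6·0.5000) ≈ 0.2500

0.2500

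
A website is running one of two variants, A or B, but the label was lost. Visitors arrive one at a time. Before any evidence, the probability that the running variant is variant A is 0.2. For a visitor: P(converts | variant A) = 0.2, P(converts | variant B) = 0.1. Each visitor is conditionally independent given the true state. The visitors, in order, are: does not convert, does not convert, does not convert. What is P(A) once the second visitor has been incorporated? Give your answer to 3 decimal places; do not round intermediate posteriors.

After 'does not convert': P(A) = 0.8·0.2000 / (0.8·0.2000 + 0.9·0.8000) ≈ 0.1818
After 'does not convert': P(A) = 0.8·0.1818 / (0.8·0.1818 + 0.9·0.8182) ≈ 0.1649

0.165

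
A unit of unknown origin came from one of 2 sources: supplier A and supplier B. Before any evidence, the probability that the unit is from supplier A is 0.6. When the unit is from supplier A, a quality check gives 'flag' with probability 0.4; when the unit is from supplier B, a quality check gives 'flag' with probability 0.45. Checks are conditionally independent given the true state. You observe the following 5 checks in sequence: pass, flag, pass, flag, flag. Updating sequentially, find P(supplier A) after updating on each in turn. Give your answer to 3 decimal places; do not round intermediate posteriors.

0.556

After 'pass': P(supplier A) = 0.6·0.6000 / (0.6·0.6000 + 0.55·0.4000) ≈ 0.6207
After 'flag': P(supplier A) = 0.4·0.6207 / (0.4·0.6207 + 0.45·0.3793) ≈ 0.5926
After 'pass': P(supplier A) = 0.6·0.5926 / (0.6·0.5926 + 0.55·0.4074) ≈ 0.6134
After 'flag': P(supplier A) = 0.4·0.6134 / (0.4·0.6134 + 0.45·0.3866) ≈ 0.5851
After 'flag': P(supplier A) = 0.4·0.5851 / (0.4·0.5851 + 0.45·0.4149) ≈ 0.5563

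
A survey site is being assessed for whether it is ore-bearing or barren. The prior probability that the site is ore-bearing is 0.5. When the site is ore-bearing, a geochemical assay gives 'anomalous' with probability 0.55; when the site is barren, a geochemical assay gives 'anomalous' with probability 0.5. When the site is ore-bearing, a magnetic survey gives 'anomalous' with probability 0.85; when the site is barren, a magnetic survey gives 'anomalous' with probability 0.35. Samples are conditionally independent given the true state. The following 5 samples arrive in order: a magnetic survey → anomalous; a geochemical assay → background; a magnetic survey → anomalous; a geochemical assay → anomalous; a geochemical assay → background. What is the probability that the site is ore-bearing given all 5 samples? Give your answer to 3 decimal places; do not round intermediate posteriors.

0.840

Each posterior becomes the prior for the next update.
After a magnetic survey='anomalous': P(ore) = 0.85·0.5000 / (0.85·0.5000 + 0.35·0.5000) ≈ 0.7083
After a geochemical assay='background': P(ore) = 0.45·0.7083 / (0.45·0.7083 + 0.5·0.2917) ≈ 0.6861
After a magnetic survey='anomalous': P(ore) = 0.85·0.6861 / (0.85·0.6861 + 0.35·0.3139) ≈ 0.8415
After a geochemical assay='anomalous': P(ore) = 0.55·0.8415 / (0.55·0.8415 + 0.5·0.1585) ≈ 0.8538
After a geochemical assay='background': P(ore) = 0.45·0.8538 / (0.45·0.8538 + 0.5·0.1462) ≈ 0.8401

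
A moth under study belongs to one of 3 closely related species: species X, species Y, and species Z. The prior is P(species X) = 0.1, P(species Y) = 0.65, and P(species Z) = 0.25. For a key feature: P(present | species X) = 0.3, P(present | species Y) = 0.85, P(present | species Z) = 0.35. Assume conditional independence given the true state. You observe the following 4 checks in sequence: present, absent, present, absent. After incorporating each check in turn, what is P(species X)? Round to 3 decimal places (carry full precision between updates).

0.158

Each posterior becomes the prior for the next update.
After 'present': normaliser = 0.3·0.1000 + 0.85·0.6500 + 0.35·0.2500; P(species X) ≈ 0.0448, P(species Y) ≈ 0.8246, P(species Z) ≈ 0.1306
After 'absent': normaliser = 0.7·0.0448 + 0.15·0.8246 + 0.65·0.1306; P(species X) ≈ 0.1306, P(species Y) ≈ 0.5156, P(species Z) ≈ 0.3538
After 'present': normaliser = 0.3·0.1306 + 0.85·0.5156 + 0.35·0.3538; P(species X) ≈ 0.0652, P(species Y) ≈ 0.7289, P(species Z) ≈ 0.2060
After 'absent': normaliser = 0.7·0.0652 + 0.15·0.7289 + 0.65·0.2060; P(species X) ≈ 0.1580, P(species Y) ≈ 0.3785, P(species Z) ≈ 0.4635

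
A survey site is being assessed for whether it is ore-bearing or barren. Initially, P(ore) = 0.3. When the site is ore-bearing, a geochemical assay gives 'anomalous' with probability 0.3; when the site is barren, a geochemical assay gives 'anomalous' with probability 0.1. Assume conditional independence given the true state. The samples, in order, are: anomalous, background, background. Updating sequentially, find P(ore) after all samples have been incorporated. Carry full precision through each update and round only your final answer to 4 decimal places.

After 'anomalous': P(ore) = 0.3·0.3000 / (0.3·0.3000 + 0.1·0.7000) ≈ 0.5625
After 'background': P(ore) = 0.7·0.5625 / (0.7·0.5625 + 0.9·0.4375) ≈ 0.5000
After 'background': P(ore) = 0.7·0.5000 / (0.7·0.5000 + 0.9·0.5000) ≈ 0.4375

0.4375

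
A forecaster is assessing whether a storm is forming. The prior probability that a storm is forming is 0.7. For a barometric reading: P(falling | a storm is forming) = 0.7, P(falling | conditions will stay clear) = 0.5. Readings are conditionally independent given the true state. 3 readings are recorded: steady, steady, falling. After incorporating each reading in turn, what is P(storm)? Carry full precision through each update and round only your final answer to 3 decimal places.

After 'steady': P(storm) = 0.3·0.7000 / (0.3·0.7000 + 0.5·0.3000) ≈ 0.5833
After 'steady': P(storm) = 0.3·0.5833 / (0.3·0.5833 + 0.5·0.4167) ≈ 0.4565
After 'falling': P(storm) = 0.7·0.4565 / (0.7·0.4565 + 0.5·0.5435) ≈ 0.5404

0.540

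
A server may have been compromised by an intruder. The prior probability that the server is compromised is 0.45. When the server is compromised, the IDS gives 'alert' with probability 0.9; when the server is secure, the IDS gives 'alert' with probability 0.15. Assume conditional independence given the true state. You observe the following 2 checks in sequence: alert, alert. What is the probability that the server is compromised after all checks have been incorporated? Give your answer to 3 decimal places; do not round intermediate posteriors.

After 'alert': P(compromised) = 0.9·0.4500 / (0.9·0.4500 + 0.15·0.5500) ≈ 0.8308
After 'alert': P(compromised) = 0.9·0.8308 / (0.9·0.8308 + 0.15·0.1692) ≈ 0.9672

0.967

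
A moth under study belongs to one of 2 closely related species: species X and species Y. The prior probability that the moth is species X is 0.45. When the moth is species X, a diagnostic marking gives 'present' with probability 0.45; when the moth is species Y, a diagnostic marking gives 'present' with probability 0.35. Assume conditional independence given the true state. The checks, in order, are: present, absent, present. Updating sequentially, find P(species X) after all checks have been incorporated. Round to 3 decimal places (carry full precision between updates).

0.534

After 'present': P(species X) = 0.45·0.4500 / (0.45·0.4500 + 0.35·0.5500) ≈ 0.5127
After 'absent': P(species X) = 0.55·0.5127 / (0.55·0.5127 + 0.65·0.4873) ≈ 0.4709
After 'present': P(species X) = 0.45·0.4709 / (0.45·0.4709 + 0.35·0.5291) ≈ 0.5337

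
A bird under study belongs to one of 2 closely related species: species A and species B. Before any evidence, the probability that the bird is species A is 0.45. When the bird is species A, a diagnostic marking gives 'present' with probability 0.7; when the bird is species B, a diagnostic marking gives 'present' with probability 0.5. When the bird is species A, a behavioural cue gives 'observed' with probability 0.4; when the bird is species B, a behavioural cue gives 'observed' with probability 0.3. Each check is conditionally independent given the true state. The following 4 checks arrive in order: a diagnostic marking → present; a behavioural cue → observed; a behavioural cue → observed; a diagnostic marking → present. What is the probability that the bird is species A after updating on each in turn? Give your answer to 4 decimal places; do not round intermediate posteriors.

Each posterior becomes the prior for the next update.
After a diagnostic marking='present': P(species A) = 0.7·0.4500 / (0.7·0.4500 + 0.5·0.5500) ≈ 0.5339
After a behavioural cue='observed': P(species A) = 0.4·0.5339 / (0.4·0.5339 + 0.3·0.4661) ≈ 0.6043
After a behavioural cue='observed': P(species A) = 0.4·0.6043 / (0.4·0.6043 + 0.3·0.3957) ≈ 0.6707
After a diagnostic marking='present': P(species A) = 0.7·0.6707 / (0.7·0.6707 + 0.5·0.3293) ≈ 0.7403

0.7403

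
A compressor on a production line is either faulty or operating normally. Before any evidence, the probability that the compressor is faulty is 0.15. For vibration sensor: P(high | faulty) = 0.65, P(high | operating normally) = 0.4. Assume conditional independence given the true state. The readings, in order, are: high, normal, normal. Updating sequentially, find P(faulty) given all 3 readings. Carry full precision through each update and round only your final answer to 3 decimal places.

After 'high': P(faulty) = 0.65·0.1500 / (0.65·0.1500 + 0.4·0.8500) ≈ 0.2229
After 'normal': P(faulty) = 0.35·0.2229 / (0.35·0.2229 + 0.6·0.7771) ≈ 0.1433
After 'normal': P(faulty) = 0.35·0.1433 / (0.35·0.1433 + 0.6·0.8567) ≈ 0.0889

0.089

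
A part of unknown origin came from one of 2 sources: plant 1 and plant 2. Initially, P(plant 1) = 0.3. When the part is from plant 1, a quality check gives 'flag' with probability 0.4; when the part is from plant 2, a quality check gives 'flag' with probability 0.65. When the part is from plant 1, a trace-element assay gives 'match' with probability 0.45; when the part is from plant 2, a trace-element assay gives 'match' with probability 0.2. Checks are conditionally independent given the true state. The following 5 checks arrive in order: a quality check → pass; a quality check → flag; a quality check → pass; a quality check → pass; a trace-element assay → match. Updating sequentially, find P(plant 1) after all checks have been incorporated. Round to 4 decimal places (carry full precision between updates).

0.7493

Apply Bayes' rule sequentially, carrying P(plant 1) forward.
After a quality check='pass': P(plant 1) = 0.6·0.3000 / (0.6·0.3000 + 0.35·0.7000) ≈ 0.4235
After a quality check='flag': P(plant 1) = 0.4·0.4235 / (0.4·0.4235 + 0.65·0.5765) ≈ 0.3114
After a quality check='pass': P(plant 1) = 0.6·0.3114 / (0.6·0.3114 + 0.35·0.6886) ≈ 0.4366
After a quality check='pass': P(plant 1) = 0.6·0.4366 / (0.6·0.4366 + 0.35·0.5634) ≈ 0.5706
After a trace-element assay='match': P(plant 1) = 0.45·0.5706 / (0.45·0.5706 + 0.2·0.4294) ≈ 0.7493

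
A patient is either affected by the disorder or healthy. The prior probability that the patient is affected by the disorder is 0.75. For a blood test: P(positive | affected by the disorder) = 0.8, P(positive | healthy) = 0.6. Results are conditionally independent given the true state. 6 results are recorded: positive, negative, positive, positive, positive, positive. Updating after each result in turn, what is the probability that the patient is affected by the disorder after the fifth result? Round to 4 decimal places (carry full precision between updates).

Each posterior becomes the prior for the next update.
After 'positive': P(affected) = 0.8·0.7500 / (0.8·0.7500 + 0.6·0.2500) ≈ 0.8000
After 'negative': P(affected) = 0.2·0.8000 / (0.2·0.8000 + 0.4·0.2000) ≈ 0.6667
After 'positive': P(affected) = 0.8·0.6667 / (0.8·0.6667 + 0.6·0.3333) ≈ 0.7273
After 'positive': P(affected) = 0.8·0.7273 / (0.8·0.7273 + 0.6·0.2727) ≈ 0.7805
After 'positive': P(affected) = 0.8·0.7805 / (0.8·0.7805 + 0.6·0.2195) ≈ 0.8258

0.8258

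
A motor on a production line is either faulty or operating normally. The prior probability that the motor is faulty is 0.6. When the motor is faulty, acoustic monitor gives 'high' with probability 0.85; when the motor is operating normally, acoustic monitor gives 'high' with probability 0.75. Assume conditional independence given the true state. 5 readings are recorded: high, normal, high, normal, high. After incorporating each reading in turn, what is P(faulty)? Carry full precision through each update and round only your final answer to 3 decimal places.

0.440

After 'high': P(faulty) = 0.85·0.6000 / (0.85·0.6000 + 0.75·0.4000) ≈ 0.6296
After 'normal': P(faulty) = 0.15·0.6296 / (0.15·0.6296 + 0.25·0.3704) ≈ 0.5050
After 'high': P(faulty) = 0.85·0.5050 / (0.85·0.5050 + 0.75·0.4950) ≈ 0.5362
After 'normal': P(faulty) = 0.15·0.5362 / (0.15·0.5362 + 0.25·0.4638) ≈ 0.4095
After 'high': P(faulty) = 0.85·0.4095 / (0.85·0.4095 + 0.75·0.5905) ≈ 0.4401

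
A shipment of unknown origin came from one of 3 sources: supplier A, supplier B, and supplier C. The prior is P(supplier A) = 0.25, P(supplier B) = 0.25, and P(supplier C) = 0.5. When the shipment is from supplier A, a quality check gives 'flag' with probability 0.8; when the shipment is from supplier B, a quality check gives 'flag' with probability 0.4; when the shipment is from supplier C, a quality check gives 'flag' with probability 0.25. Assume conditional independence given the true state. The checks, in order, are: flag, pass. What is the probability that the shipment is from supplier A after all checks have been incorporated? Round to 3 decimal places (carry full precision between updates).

After 'flag': normaliser = 0.8·0.2500 + 0.4·0.2500 + 0.25·0.5000; P(supplier A) ≈ 0.4706, P(supplier B) ≈ 0.2353, P(supplier C) ≈ 0.2941
After 'pass': normaliser = 0.2·0.4706 + 0.6·0.2353 + 0.75·0.2941; P(supplier A) ≈ 0.2065, P(supplier B) ≈ 0.3097, P(supplier C) ≈ 0.4839

0.206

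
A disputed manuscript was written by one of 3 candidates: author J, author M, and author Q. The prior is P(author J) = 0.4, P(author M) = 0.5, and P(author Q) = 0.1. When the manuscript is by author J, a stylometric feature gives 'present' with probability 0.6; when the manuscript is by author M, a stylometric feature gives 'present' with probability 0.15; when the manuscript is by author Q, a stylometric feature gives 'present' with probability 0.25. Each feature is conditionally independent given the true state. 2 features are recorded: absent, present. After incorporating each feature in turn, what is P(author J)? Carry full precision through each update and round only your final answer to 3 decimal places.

After 'absent': normaliser = 0.4·0.4000 + 0.85·0.5000 + 0.75·0.1000; P(author J) ≈ 0.2424, P(author M) ≈ 0.6439, P(author Q) ≈ 0.1136
After 'present': normaliser = 0.6·0.2424 + 0.15·0.6439 + 0.25·0.1136; P(author J) ≈ 0.5378, P(author M) ≈ 0.3571, P(author Q) ≈ 0.1050

0.538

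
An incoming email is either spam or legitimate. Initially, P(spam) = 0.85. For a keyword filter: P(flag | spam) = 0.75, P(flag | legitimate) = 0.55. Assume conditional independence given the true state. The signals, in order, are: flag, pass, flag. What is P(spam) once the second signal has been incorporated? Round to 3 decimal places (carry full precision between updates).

0.811

After 'flag': P(spam) = 0.75·0.8500 / (0.75·0.8500 + 0.55·0.1500) ≈ 0.8854
After 'pass': P(spam) = 0.25·0.8854 / (0.25·0.8854 + 0.45·0.1146) ≈ 0.8111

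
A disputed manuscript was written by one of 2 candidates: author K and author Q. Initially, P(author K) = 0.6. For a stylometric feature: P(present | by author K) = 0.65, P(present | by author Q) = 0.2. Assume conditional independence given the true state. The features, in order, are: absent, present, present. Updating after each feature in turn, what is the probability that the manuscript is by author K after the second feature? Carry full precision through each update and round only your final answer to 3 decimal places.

0.681

After 'absent': P(author K) = 0.35·0.6000 / (0.35·0.6000 + 0.8·0.4000) ≈ 0.3962
After 'present': P(author K) = 0.65·0.3962 / (0.65·0.3962 + 0.2·0.6038) ≈ 0.6808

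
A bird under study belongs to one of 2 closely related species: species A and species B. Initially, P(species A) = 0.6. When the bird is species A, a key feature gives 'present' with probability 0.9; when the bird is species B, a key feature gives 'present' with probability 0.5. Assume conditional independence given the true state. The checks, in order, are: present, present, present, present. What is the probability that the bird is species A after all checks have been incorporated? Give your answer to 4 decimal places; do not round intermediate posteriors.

0.9403

Each posterior becomes the prior for the next update.
After 'present': P(species A) = 0.9·0.6000 / (0.9·0.6000 + 0.5·0.4000) ≈ 0.7297
After 'present': P(species A) = 0.9·0.7297 / (0.9·0.7297 + 0.5·0.2703) ≈ 0.8294
After 'present': P(species A) = 0.9·0.8294 / (0.9·0.8294 + 0.5·0.1706) ≈ 0.8974
After 'present': P(species A) = 0.9·0.8974 / (0.9·0.8974 + 0.5·0.1026) ≈ 0.9403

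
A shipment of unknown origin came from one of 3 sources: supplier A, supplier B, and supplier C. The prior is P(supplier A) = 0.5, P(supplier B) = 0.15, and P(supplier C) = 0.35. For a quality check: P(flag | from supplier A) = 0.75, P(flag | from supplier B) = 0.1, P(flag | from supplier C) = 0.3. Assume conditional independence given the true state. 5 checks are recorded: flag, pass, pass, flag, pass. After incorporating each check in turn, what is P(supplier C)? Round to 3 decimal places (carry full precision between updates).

Apply Bayes' rule sequentially, carrying P(supplier C) forward.
After 'flag': normaliser = 0.75·0.5000 + 0.1·0.1500 + 0.3·0.3500; P(supplier A) ≈ 0.7576, P(supplier B) ≈ 0.0303, P(supplier C) ≈ 0.2121
After 'pass': normaliser = 0.25·0.7576 + 0.9·0.0303 + 0.7·0.2121; P(supplier A) ≈ 0.5187, P(supplier B) ≈ 0.0747, P(supplier C) ≈ 0.4066
After 'pass': normaliser = 0.25·0.5187 + 0.9·0.0747 + 0.7·0.4066; P(supplier A) ≈ 0.2693, P(supplier B) ≈ 0.1396, P(supplier C) ≈ 0.5911
After 'flag': normaliser = 0.75·0.2693 + 0.1·0.1396 + 0.3·0.5911; P(supplier A) ≈ 0.5136, P(supplier B) ≈ 0.0355, P(supplier C) ≈ 0.4509
After 'pass': normaliser = 0.25·0.5136 + 0.9·0.0355 + 0.7·0.4509; P(supplier A) ≈ 0.2697, P(supplier B) ≈ 0.0671, P(supplier C) ≈ 0.6632

0.663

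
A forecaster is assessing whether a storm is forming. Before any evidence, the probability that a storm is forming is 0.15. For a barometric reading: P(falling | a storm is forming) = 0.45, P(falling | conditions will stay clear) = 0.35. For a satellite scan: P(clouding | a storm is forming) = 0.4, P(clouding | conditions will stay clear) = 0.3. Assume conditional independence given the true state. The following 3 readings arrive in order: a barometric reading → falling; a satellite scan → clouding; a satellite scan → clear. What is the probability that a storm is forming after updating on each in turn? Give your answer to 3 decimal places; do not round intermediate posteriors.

0.206

After a barometric reading='falling': P(storm) = 0.45·0.1500 / (0.45·0.1500 + 0.35·0.8500) ≈ 0.1849
After a satellite scan='clouding': P(storm) = 0.4·0.1849 / (0.4·0.1849 + 0.3·0.8151) ≈ 0.2323
After a satellite scan='clear': P(storm) = 0.6·0.2323 / (0.6·0.2323 + 0.7·0.7677) ≈ 0.2059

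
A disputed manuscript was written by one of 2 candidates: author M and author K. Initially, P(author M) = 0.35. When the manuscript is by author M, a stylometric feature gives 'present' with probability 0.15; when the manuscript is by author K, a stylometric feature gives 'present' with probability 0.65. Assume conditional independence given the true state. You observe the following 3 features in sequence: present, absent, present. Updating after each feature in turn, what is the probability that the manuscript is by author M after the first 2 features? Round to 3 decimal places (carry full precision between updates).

After 'present': P(author M) = 0.15·0.3500 / (0.15·0.3500 + 0.65·0.6500) ≈ 0.1105
After 'absent': P(author M) = 0.85·0.1105 / (0.85·0.1105 + 0.35·0.8895) ≈ 0.2318

0.232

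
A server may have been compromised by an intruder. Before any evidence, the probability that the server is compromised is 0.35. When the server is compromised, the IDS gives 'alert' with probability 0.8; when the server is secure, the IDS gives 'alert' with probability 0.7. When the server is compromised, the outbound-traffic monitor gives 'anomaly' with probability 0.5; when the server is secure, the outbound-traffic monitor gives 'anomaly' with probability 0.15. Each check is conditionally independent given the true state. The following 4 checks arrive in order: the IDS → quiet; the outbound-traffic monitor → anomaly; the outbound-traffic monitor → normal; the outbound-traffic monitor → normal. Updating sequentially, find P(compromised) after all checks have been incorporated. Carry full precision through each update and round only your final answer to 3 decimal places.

0.293

After the IDS='quiet': P(compromised) = 0.2·0.3500 / (0.2·0.3500 + 0.3·0.6500) ≈ 0.2642
After the outbound-traffic monitor='anomaly': P(compromised) = 0.5·0.2642 / (0.5·0.2642 + 0.15·0.7358) ≈ 0.5447
After the outbound-traffic monitor='normal': P(compromised) = 0.5·0.5447 / (0.5·0.5447 + 0.85·0.4553) ≈ 0.4131
After the outbound-traffic monitor='normal': P(compromised) = 0.5·0.4131 / (0.5·0.4131 + 0.85·0.5869) ≈ 0.2928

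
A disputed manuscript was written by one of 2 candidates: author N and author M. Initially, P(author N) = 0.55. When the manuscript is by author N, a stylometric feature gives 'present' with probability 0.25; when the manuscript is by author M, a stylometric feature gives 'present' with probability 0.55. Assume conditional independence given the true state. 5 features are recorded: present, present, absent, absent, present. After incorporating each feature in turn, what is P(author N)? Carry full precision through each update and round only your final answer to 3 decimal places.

After 'present': P(author N) = 0.25·0.5500 / (0.25·0.5500 + 0.55·0.4500) ≈ 0.3571
After 'present': P(author N) = 0.25·0.3571 / (0.25·0.3571 + 0.55·0.6429) ≈ 0.2016
After 'absent': P(author N) = 0.75·0.2016 / (0.75·0.2016 + 0.45·0.7984) ≈ 0.2962
After 'absent': P(author N) = 0.75·0.2962 / (0.75·0.2962 + 0.45·0.7038) ≈ 0.4123
After 'present': P(author N) = 0.25·0.4123 / (0.25·0.4123 + 0.55·0.5877) ≈ 0.2418

0.242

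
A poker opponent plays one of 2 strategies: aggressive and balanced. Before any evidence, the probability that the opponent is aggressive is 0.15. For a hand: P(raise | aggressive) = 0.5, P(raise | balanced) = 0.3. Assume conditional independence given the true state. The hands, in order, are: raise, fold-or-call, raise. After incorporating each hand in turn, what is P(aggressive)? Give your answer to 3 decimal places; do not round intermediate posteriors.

After 'raise': P(aggressive) = 0.5·0.1500 / (0.5·0.1500 + 0.3·0.8500) ≈ 0.2273
After 'fold-or-call': P(aggressive) = 0.5·0.2273 / (0.5·0.2273 + 0.7·0.7727) ≈ 0.1736
After 'raise': P(aggressive) = 0.5·0.1736 / (0.5·0.1736 + 0.3·0.8264) ≈ 0.2593

0.259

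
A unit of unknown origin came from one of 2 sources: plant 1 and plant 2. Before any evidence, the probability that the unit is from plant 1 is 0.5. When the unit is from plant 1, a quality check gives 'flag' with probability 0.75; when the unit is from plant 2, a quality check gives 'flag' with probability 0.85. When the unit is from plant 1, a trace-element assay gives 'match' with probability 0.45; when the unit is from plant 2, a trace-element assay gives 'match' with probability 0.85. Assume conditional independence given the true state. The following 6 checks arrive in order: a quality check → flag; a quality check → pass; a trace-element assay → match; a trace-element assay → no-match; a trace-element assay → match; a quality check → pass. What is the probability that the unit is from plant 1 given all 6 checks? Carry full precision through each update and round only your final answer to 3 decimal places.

Each posterior becomes the prior for the next update.
After a quality check='flag': P(plant 1) = 0.75·0.5000 / (0.75·0.5000 + 0.85·0.5000) ≈ 0.4688
After a quality check='pass': P(plant 1) = 0.25·0.4688 / (0.25·0.4688 + 0.15·0.5312) ≈ 0.5952
After a trace-element assay='match': P(plant 1) = 0.45·0.5952 / (0.45·0.5952 + 0.85·0.4048) ≈ 0.4377
After a trace-element assay='no-match': P(plant 1) = 0.55·0.4377 / (0.55·0.4377 + 0.15·0.5623) ≈ 0.7406
After a trace-element assay='match': P(plant 1) = 0.45·0.7406 / (0.45·0.7406 + 0.85·0.2594) ≈ 0.6018
After a quality check='pass': P(plant 1) = 0.25·0.6018 / (0.25·0.6018 + 0.15·0.3982) ≈ 0.7158

0.716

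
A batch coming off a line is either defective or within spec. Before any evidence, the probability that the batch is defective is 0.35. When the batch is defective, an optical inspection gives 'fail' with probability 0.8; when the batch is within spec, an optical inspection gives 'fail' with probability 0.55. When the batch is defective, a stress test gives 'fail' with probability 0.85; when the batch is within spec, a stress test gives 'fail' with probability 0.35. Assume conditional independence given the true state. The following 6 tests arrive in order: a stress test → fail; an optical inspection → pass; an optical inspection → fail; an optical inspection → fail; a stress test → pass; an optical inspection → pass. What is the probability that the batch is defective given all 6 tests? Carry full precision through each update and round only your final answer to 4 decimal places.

After a stress test='fail': P(defective) = 0.85·0.3500 / (0.85·0.3500 + 0.35·0.6500) ≈ 0.5667
After an optical inspection='pass': P(defective) = 0.2·0.5667 / (0.2·0.5667 + 0.45·0.4333) ≈ 0.3676
After an optical inspection='fail': P(defective) = 0.8·0.3676 / (0.8·0.3676 + 0.55·0.6324) ≈ 0.4581
After an optical inspection='fail': P(defective) = 0.8·0.4581 / (0.8·0.4581 + 0.55·0.5419) ≈ 0.5515
After a stress test='pass': P(defective) = 0.15·0.5515 / (0.15·0.5515 + 0.65·0.4485) ≈ 0.2210
After an optical inspection='pass': P(defective) = 0.2·0.2210 / (0.2·0.2210 + 0.45·0.7790) ≈ 0.1120

0.1120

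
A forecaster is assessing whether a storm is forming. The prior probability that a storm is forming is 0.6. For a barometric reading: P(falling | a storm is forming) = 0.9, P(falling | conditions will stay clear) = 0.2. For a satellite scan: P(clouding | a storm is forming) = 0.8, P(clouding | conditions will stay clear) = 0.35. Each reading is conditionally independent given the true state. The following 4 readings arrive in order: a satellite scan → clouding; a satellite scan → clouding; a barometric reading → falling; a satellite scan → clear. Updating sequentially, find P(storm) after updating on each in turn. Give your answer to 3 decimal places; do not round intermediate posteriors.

After a satellite scan='clouding': P(storm) = 0.8·0.6000 / (0.8·0.6000 + 0.35·0.4000) ≈ 0.7742
After a satellite scan='clouding': P(storm) = 0.8·0.7742 / (0.8·0.7742 + 0.35·0.2258) ≈ 0.8868
After a barometric reading='falling': P(storm) = 0.9·0.8868 / (0.9·0.8868 + 0.2·0.1132) ≈ 0.9724
After a satellite scan='clear': P(storm) = 0.2·0.9724 / (0.2·0.9724 + 0.65·0.0276) ≈ 0.9156

0.916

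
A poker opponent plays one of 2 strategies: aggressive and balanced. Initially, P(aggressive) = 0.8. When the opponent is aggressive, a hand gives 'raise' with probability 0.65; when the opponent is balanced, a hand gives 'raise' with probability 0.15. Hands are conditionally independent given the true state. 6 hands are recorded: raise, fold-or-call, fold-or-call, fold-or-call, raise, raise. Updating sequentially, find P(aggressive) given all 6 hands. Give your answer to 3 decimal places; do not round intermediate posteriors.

0.958

After 'raise': P(aggressive) = 0.65·0.8000 / (0.65·0.8000 + 0.15·0.2000) ≈ 0.9455
After 'fold-or-call': P(aggressive) = 0.35·0.9455 / (0.35·0.9455 + 0.85·0.0545) ≈ 0.8771
After 'fold-or-call': P(aggressive) = 0.35·0.8771 / (0.35·0.8771 + 0.85·0.1229) ≈ 0.7461
After 'fold-or-call': P(aggressive) = 0.35·0.7461 / (0.35·0.7461 + 0.85·0.2539) ≈ 0.5475
After 'raise': P(aggressive) = 0.65·0.5475 / (0.65·0.5475 + 0.15·0.4525) ≈ 0.8398
After 'raise': P(aggressive) = 0.65·0.8398 / (0.65·0.8398 + 0.15·0.1602) ≈ 0.9578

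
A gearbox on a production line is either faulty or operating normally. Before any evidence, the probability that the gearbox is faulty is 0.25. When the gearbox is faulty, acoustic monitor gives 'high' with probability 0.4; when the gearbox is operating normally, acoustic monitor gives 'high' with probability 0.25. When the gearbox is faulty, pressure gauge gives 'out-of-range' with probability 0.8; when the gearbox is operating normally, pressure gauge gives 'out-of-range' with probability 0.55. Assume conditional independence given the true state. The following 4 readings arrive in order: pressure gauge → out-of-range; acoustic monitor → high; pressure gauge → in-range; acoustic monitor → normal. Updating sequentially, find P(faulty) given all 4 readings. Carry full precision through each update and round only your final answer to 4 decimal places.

0.2162

Each posterior becomes the prior for the next update.
After pressure gauge='out-of-range': P(faulty) = 0.8·0.2500 / (0.8·0.2500 + 0.55·0.7500) ≈ 0.3265
After acoustic monitor='high': P(faulty) = 0.4·0.3265 / (0.4·0.3265 + 0.25·0.6735) ≈ 0.4369
After pressure gauge='in-range': P(faulty) = 0.2·0.4369 / (0.2·0.4369 + 0.45·0.5631) ≈ 0.2564
After acoustic monitor='normal': P(faulty) = 0.6·0.2564 / (0.6·0.2564 + 0.75·0.7436) ≈ 0.2162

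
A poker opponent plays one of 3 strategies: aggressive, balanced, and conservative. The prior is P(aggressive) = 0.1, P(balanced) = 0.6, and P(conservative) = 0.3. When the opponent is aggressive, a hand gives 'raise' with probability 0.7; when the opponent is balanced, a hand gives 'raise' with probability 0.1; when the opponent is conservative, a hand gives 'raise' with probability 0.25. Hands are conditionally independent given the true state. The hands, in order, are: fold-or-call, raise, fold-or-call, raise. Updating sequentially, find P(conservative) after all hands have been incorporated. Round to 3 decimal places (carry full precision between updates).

After 'fold-or-call': normaliser = 0.3·0.1000 + 0.9·0.6000 + 0.75·0.3000; P(aggressive) ≈ 0.0377, P(balanced) ≈ 0.6792, P(conservative) ≈ 0.2830
After 'raise': normaliser = 0.7·0.0377 + 0.1·0.6792 + 0.25·0.2830; P(aggressive) ≈ 0.1600, P(balanced) ≈ 0.4114, P(conservative) ≈ 0.4286
After 'fold-or-call': normaliser = 0.3·0.1600 + 0.9·0.4114 + 0.75·0.4286; P(aggressive) ≈ 0.0649, P(balanced) ≈ 0.5006, P(conservative) ≈ 0.4345
After 'raise': normaliser = 0.7·0.0649 + 0.1·0.5006 + 0.25·0.4345; P(aggressive) ≈ 0.2225, P(balanced) ≈ 0.2452, P(conservative) ≈ 0.5322

0.532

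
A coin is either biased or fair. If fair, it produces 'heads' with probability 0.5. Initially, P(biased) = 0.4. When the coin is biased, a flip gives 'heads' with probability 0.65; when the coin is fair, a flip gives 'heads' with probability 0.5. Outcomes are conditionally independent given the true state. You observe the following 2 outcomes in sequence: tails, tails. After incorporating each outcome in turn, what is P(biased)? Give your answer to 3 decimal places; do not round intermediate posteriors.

0.246

Apply Bayes' rule sequentially, carrying P(biased) forward.
After 'tails': P(biased) = 0.35·0.4000 / (0.35·0.4000 + 0.5·0.6000) ≈ 0.3182
After 'tails': P(biased) = 0.35·0.3182 / (0.35·0.3182 + 0.5·0.6818) ≈ 0.2462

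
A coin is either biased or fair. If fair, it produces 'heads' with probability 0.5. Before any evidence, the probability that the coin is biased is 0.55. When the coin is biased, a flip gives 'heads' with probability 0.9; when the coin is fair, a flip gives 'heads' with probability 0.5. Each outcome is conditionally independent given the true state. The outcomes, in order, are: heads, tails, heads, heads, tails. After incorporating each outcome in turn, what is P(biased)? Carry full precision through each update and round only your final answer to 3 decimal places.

0.222

After 'heads': P(biased) = 0.9·0.5500 / (0.9·0.5500 + 0.5·0.4500) ≈ 0.6875
After 'tails': P(biased) = 0.1·0.6875 / (0.1·0.6875 + 0.5·0.3125) ≈ 0.3056
After 'heads': P(biased) = 0.9·0.3056 / (0.9·0.3056 + 0.5·0.6944) ≈ 0.4420
After 'heads': P(biased) = 0.9·0.4420 / (0.9·0.4420 + 0.5·0.5580) ≈ 0.5877
After 'tails': P(biased) = 0.1·0.5877 / (0.1·0.5877 + 0.5·0.4123) ≈ 0.2219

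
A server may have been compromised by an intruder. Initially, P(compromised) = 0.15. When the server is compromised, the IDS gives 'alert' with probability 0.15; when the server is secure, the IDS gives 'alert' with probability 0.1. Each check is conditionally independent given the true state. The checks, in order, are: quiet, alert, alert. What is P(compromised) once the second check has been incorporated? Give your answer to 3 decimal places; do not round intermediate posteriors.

Each posterior becomes the prior for the next update.
After 'quiet': P(compromised) = 0.85·0.1500 / (0.85·0.1500 + 0.9·0.8500) ≈ 0.1429
After 'alert': P(compromised) = 0.15·0.1429 / (0.15·0.1429 + 0.1·0.8571) ≈ 0.2000

0.200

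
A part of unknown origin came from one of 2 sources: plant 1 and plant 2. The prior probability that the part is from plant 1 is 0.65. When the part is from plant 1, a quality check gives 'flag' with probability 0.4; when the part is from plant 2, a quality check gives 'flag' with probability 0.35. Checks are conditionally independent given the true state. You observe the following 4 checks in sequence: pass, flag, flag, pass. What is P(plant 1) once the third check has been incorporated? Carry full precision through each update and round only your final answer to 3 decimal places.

0.691

After 'pass': P(plant 1) = 0.6·0.6500 / (0.6·0.6500 + 0.65·0.3500) ≈ 0.6316
After 'flag': P(plant 1) = 0.4·0.6316 / (0.4·0.6316 + 0.35·0.3684) ≈ 0.6621
After 'flag': P(plant 1) = 0.4·0.6621 / (0.4·0.6621 + 0.35·0.3379) ≈ 0.6913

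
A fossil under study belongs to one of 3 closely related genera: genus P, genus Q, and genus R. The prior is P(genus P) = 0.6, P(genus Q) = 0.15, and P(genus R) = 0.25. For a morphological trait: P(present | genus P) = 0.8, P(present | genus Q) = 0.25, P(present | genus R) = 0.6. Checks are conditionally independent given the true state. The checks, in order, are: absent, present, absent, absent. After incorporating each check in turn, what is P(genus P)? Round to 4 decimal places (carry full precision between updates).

After 'absent': normaliser = 0.2·0.6000 + 0.75·0.1500 + 0.4·0.2500; P(genus P) ≈ 0.3609, P(genus Q) ≈ 0.3383, P(genus R) ≈ 0.3008
After 'present': normaliser = 0.8·0.3609 + 0.25·0.3383 + 0.6·0.3008; P(genus P) ≈ 0.5214, P(genus Q) ≈ 0.1527, P(genus R) ≈ 0.3259
After 'absent': normaliser = 0.2·0.5214 + 0.75·0.1527 + 0.4·0.3259; P(genus P) ≈ 0.2986, P(genus Q) ≈ 0.3281, P(genus R) ≈ 0.3733
After 'absent': normaliser = 0.2·0.2986 + 0.75·0.3281 + 0.4·0.3733; P(genus P) ≈ 0.1312, P(genus Q) ≈ 0.5407, P(genus R) ≈ 0.3281

0.1312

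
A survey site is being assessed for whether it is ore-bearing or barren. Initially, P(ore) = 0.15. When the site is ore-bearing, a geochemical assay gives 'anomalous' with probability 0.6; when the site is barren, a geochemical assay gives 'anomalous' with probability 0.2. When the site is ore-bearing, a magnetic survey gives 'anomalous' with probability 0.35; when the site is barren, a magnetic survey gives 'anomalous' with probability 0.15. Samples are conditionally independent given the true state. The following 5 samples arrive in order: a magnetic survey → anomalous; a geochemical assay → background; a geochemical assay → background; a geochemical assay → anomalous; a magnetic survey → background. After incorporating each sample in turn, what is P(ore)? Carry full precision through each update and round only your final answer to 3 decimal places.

Each posterior becomes the prior for the next update.
After a magnetic survey='anomalous': P(ore) = 0.35·0.1500 / (0.35·0.1500 + 0.15·0.8500) ≈ 0.2917
After a geochemical assay='background': P(ore) = 0.4·0.2917 / (0.4·0.2917 + 0.8·0.7083) ≈ 0.1707
After a geochemical assay='background': P(ore) = 0.4·0.1707 / (0.4·0.1707 + 0.8·0.8293) ≈ 0.0933
After a geochemical assay='anomalous': P(ore) = 0.6·0.0933 / (0.6·0.0933 + 0.2·0.9067) ≈ 0.2360
After a magnetic survey='background': P(ore) = 0.65·0.2360 / (0.65·0.2360 + 0.85·0.7640) ≈ 0.1910

0.191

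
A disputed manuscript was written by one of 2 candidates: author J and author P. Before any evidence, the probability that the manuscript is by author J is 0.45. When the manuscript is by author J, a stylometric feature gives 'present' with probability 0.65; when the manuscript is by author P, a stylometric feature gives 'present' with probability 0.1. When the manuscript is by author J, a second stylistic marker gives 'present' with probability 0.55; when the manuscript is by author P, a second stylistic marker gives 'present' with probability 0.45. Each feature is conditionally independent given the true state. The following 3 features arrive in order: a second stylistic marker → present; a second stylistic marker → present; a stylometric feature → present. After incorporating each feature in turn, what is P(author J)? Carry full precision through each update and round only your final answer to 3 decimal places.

Apply Bayes' rule sequentially, carrying P(author J) forward.
After a second stylistic marker='present': P(author J) = 0.55·0.4500 / (0.55·0.4500 + 0.45·0.5500) ≈ 0.5000
After a second stylistic marker='present': P(author J) = 0.55·0.5000 / (0.55·0.5000 + 0.45·0.5000) ≈ 0.5500
After a stylometric feature='present': P(author J) = 0.65·0.5500 / (0.65·0.5500 + 0.1·0.4500) ≈ 0.8882

0.888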